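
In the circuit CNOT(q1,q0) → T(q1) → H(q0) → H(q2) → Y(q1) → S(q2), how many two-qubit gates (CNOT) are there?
1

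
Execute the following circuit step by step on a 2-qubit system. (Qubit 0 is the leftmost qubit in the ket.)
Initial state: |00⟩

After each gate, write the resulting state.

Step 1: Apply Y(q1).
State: i|01⟩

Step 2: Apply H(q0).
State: (1/√2)i|01⟩ + (1/√2)i|11⟩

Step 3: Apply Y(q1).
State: 1/√2|00⟩ + 1/√2|10⟩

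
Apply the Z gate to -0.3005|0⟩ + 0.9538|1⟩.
-0.3005|0⟩ - 0.9538|1⟩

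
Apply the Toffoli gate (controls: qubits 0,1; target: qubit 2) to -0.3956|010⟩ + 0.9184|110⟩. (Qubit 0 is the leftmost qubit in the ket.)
-0.3956|010⟩ + 0.9184|111⟩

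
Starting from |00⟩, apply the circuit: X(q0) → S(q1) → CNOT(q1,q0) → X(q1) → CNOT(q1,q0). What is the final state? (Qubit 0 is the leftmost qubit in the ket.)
|01⟩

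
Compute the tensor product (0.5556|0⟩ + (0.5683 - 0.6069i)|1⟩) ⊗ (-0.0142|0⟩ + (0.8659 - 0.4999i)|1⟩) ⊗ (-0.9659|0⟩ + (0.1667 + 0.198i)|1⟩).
0.00762|000⟩ + (-0.001315 - 0.001562i)|001⟩ + (-0.4647 + 0.2683i)|010⟩ + (0.1352 + 0.04896i)|011⟩ + (0.007795 - 0.008324i)|100⟩ + (-0.003052 - 0.0001612i)|101⟩ + (-0.1823 + 0.782i)|110⟩ + (0.1918 - 0.0976i)|111⟩

amp(|b₁b₂…⟩) = product of the factor amplitudes for bits b₁, b₂, …; only kets whose every factor amplitude is nonzero survive.
|000⟩: (0.5556)(-0.0142)(-0.9659) = 0.00762
|001⟩: (0.5556)(-0.0142)(0.1667 + 0.198i) = (-0.001315 - 0.001562i)
|010⟩: (0.5556)(0.8659 - 0.4999i)(-0.9659) = (-0.4647 + 0.2683i)
|011⟩: (0.5556)(0.8659 - 0.4999i)(0.1667 + 0.198i) = (0.1352 + 0.04896i)
|100⟩: (0.5683 - 0.6069i)(-0.0142)(-0.9659) = (0.007795 - 0.008324i)
|101⟩: (0.5683 - 0.6069i)(-0.0142)(0.1667 + 0.198i) = (-0.003052 - 0.0001612i)
|110⟩: (0.5683 - 0.6069i)(0.8659 - 0.4999i)(-0.9659) = (-0.1823 + 0.782i)
|111⟩: (0.5683 - 0.6069i)(0.8659 - 0.4999i)(0.1667 + 0.198i) = (0.1918 - 0.0976i)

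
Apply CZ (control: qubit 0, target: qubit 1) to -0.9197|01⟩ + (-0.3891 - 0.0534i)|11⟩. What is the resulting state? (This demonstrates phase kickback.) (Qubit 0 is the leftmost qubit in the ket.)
-0.9197|01⟩ + (0.3891 + 0.0534i)|11⟩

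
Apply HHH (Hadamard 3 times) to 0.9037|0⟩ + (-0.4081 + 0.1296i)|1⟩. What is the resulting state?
(0.3504 + 0.09164i)|0⟩ + (0.9276 - 0.09164i)|1⟩

H² = I, so H^3 = H: a single Hadamard. With (a, b) = (0.9037, (-0.4081 + 0.1296i)), H gives ((a + b)/√2, (a − b)/√2) = ((0.3504 + 0.09164i), (0.9276 - 0.09164i)).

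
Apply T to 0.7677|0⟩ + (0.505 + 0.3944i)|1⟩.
0.7677|0⟩ + (0.07821 + 0.636i)|1⟩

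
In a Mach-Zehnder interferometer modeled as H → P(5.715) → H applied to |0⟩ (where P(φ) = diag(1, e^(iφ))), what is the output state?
(0.9214 - 0.2691i)|0⟩ + (0.07856 + 0.2691i)|1⟩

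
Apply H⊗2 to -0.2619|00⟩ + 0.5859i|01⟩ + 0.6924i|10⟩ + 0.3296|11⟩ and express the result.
(0.03385 + 0.6392i)|00⟩ + (-0.2958 + 0.05325i)|01⟩ + (-0.2958 - 0.05325i)|10⟩ + (0.03385 - 0.6392i)|11⟩

H⊗2 gives amp(|y⟩) = (1/2) Σ_x (−1)^(x·y) amp(|x⟩), where x·y is the number of positions in which both x and y have a 1.
|00⟩: (-0.2619 + 0.5859i + 0.6924i + 0.3296)/2 = (0.03385 + 0.6392i)
|01⟩: (-0.2619 - 0.5859i + 0.6924i - 0.3296)/2 = (-0.2958 + 0.05325i)
|10⟩: (-0.2619 + 0.5859i - 0.6924i - 0.3296)/2 = (-0.2958 - 0.05325i)
|11⟩: (-0.2619 - 0.5859i - 0.6924i + 0.3296)/2 = (0.03385 - 0.6392i)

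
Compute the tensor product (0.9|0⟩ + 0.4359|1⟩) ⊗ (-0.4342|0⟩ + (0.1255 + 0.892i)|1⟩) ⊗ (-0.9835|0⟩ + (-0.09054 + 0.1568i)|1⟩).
0.3843|000⟩ + (0.03538 - 0.06127i)|001⟩ + (-0.1111 - 0.7896i)|010⟩ + (-0.1361 - 0.05497i)|011⟩ + 0.1861|100⟩ + (0.01714 - 0.02968i)|101⟩ + (-0.0538 - 0.3824i)|110⟩ + (-0.06592 - 0.02663i)|111⟩

amp(|b₁b₂…⟩) = product of the factor amplitudes for bits b₁, b₂, …; only kets whose every factor amplitude is nonzero survive.
|000⟩: (0.9)(-0.4342)(-0.9835) = 0.3843
|001⟩: (0.9)(-0.4342)(-0.09054 + 0.1568i) = (0.03538 - 0.06127i)
|010⟩: (0.9)(0.1255 + 0.892i)(-0.9835) = (-0.1111 - 0.7896i)
|011⟩: (0.9)(0.1255 + 0.892i)(-0.09054 + 0.1568i) = (-0.1361 - 0.05497i)
|100⟩: (0.4359)(-0.4342)(-0.9835) = 0.1861
|101⟩: (0.4359)(-0.4342)(-0.09054 + 0.1568i) = (0.01714 - 0.02968i)
|110⟩: (0.4359)(0.1255 + 0.892i)(-0.9835) = (-0.0538 - 0.3824i)
|111⟩: (0.4359)(0.1255 + 0.892i)(-0.09054 + 0.1568i) = (-0.06592 - 0.02663i)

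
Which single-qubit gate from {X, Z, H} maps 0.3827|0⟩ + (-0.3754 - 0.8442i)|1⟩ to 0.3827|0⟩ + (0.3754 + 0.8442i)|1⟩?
Z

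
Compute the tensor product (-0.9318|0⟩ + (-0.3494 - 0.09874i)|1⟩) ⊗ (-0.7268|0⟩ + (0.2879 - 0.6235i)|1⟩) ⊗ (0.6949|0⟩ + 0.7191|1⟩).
0.4706|000⟩ + 0.487|001⟩ + (-0.1864 + 0.4037i)|010⟩ + (-0.1929 + 0.4178i)|011⟩ + (0.1765 + 0.04987i)|100⟩ + (0.1826 + 0.05161i)|101⟩ + (-0.1127 + 0.1316i)|110⟩ + (-0.1166 + 0.1362i)|111⟩

amp(|b₁b₂…⟩) = product of the factor amplitudes for bits b₁, b₂, …; only kets whose every factor amplitude is nonzero survive.
|000⟩: (-0.9318)(-0.7268)(0.6949) = 0.4706
|001⟩: (-0.9318)(-0.7268)(0.7191) = 0.487
|010⟩: (-0.9318)(0.2879 - 0.6235i)(0.6949) = (-0.1864 + 0.4037i)
|011⟩: (-0.9318)(0.2879 - 0.6235i)(0.7191) = (-0.1929 + 0.4178i)
|100⟩: (-0.3494 - 0.09874i)(-0.7268)(0.6949) = (0.1765 + 0.04987i)
|101⟩: (-0.3494 - 0.09874i)(-0.7268)(0.7191) = (0.1826 + 0.05161i)
|110⟩: (-0.3494 - 0.09874i)(0.2879 - 0.6235i)(0.6949) = (-0.1127 + 0.1316i)
|111⟩: (-0.3494 - 0.09874i)(0.2879 - 0.6235i)(0.7191) = (-0.1166 + 0.1362i)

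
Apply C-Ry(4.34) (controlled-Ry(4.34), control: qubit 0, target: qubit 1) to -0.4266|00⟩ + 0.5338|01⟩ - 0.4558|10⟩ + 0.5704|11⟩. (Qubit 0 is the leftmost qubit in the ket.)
-0.4266|00⟩ + 0.5338|01⟩ - 0.214|10⟩ - 0.6981|11⟩

C-Ry(4.34) leaves the control-|0⟩ kets |00⟩, |01⟩ unchanged and applies Ry(4.34) to qubit 1 on the control-|1⟩ pair (|10⟩, |11⟩).
Ry(4.34) = [[cos(θ/2), −sin(θ/2)], [sin(θ/2), cos(θ/2)]]; θ = 4.34, cos(θ/2) ≈ -0.563985, sin(θ/2) ≈ 0.825785.
With a = amp(|10⟩) = -0.4558 and b = amp(|11⟩) = 0.5704:
new amp(|10⟩) = (-0.563985)·a + (-0.825785)·b = -0.214
new amp(|11⟩) = (0.825785)·a + (-0.563985)·b = -0.6981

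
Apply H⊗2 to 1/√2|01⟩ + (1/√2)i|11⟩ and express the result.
(1/√8 + (1/√8)i)|00⟩ + (-1/√8 - (1/√8)i)|01⟩ + (1/√8 - (1/√8)i)|10⟩ + (-1/√8 + (1/√8)i)|11⟩

H⊗2 gives amp(|y⟩) = (1/2) Σ_x (−1)^(x·y) amp(|x⟩), where x·y is the number of positions in which both x and y have a 1.
|00⟩: (1/√2 + (1/√2)i)/2 = (1/√8 + (1/√8)i)
|01⟩: (-1/√2 - (1/√2)i)/2 = (-1/√8 - (1/√8)i)
|10⟩: (1/√2 - (1/√2)i)/2 = (1/√8 - (1/√8)i)
|11⟩: (-1/√2 + (1/√2)i)/2 = (-1/√8 + (1/√8)i)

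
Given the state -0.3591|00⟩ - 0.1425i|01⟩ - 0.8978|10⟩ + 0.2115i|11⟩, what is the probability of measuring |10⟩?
0.806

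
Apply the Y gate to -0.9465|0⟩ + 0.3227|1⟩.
-0.3227i|0⟩ - 0.9465i|1⟩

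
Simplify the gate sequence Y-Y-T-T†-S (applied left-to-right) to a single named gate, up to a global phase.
S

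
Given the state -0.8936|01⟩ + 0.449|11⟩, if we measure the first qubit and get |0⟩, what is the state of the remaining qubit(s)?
-|1⟩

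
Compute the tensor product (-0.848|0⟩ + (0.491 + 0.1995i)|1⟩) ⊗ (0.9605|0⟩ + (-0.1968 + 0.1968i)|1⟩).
-0.8145|00⟩ + (0.1669 - 0.1669i)|01⟩ + (0.4716 + 0.1916i)|10⟩ + (-0.1359 + 0.05737i)|11⟩

amp(|b₁b₂…⟩) = product of the factor amplitudes for bits b₁, b₂, …; only kets whose every factor amplitude is nonzero survive.
|00⟩: (-0.848)(0.9605) = -0.8145
|01⟩: (-0.848)(-0.1968 + 0.1968i) = (0.1669 - 0.1669i)
|10⟩: (0.491 + 0.1995i)(0.9605) = (0.4716 + 0.1916i)
|11⟩: (0.491 + 0.1995i)(-0.1968 + 0.1968i) = (-0.1359 + 0.05737i)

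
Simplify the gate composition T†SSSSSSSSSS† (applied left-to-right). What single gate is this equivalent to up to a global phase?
T†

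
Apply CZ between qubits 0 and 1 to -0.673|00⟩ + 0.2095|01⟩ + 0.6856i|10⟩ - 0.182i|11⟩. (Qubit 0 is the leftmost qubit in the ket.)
-0.673|00⟩ + 0.2095|01⟩ + 0.6856i|10⟩ + 0.182i|11⟩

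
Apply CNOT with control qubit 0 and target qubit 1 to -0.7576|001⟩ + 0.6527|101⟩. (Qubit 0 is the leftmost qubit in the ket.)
-0.7576|001⟩ + 0.6527|111⟩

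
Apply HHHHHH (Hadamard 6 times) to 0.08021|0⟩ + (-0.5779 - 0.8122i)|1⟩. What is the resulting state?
0.08021|0⟩ + (-0.5779 - 0.8122i)|1⟩

H² = I, so an even number of Hadamards cancels: H^6 = I and the state is unchanged.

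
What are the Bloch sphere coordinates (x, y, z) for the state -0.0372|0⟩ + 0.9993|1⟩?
(-0.07435, 0, -0.9972)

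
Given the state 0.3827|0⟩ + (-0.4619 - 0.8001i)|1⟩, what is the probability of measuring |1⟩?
0.8535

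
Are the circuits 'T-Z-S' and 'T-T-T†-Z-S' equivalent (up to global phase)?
Yes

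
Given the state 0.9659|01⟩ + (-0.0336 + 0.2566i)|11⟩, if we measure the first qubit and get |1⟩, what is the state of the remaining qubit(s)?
(-0.1298 + 0.9915i)|1⟩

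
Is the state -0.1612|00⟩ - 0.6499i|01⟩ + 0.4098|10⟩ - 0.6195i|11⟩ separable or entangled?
Entangled

Writing the state as a|00⟩ + b|01⟩ + c|10⟩ + d|11⟩, it is a product state iff ad − bc = 0.
Here (a, b, c, d) = (-0.1612, -0.6499i, 0.4098, -0.6195i): ad − bc = (-0.1612)(-0.6195i) − (-0.6499i)(0.4098) = 0.3662i ≠ 0, so the state is entangled.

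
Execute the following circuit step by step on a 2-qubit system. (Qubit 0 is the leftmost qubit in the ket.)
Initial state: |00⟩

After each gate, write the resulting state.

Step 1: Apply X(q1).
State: |01⟩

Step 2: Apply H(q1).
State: 1/√2|00⟩ - 1/√2|01⟩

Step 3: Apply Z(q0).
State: 1/√2|00⟩ - 1/√2|01⟩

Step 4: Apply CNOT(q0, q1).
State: 1/√2|00⟩ - 1/√2|01⟩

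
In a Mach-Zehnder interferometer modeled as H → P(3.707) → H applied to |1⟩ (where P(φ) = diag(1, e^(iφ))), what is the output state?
(0.9222 + 0.2679i)|0⟩ + (0.07781 - 0.2679i)|1⟩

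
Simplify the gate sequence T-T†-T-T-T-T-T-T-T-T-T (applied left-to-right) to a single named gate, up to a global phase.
T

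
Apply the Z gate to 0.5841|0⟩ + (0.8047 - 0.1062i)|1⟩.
0.5841|0⟩ + (-0.8047 + 0.1062i)|1⟩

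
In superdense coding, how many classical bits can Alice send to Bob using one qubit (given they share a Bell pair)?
2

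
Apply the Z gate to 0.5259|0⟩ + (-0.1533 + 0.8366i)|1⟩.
0.5259|0⟩ + (0.1533 - 0.8366i)|1⟩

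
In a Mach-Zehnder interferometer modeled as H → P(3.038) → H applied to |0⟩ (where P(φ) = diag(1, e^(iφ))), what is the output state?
(0.00268 + 0.0517i)|0⟩ + (0.9973 - 0.0517i)|1⟩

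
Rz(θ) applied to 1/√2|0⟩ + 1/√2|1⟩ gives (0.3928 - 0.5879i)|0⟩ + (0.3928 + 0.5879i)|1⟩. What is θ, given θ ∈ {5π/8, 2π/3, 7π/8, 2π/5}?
5π/8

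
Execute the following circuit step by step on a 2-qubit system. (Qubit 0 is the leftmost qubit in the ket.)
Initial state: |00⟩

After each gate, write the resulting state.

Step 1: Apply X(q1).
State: |01⟩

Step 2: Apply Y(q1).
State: -i|00⟩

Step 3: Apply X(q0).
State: -i|10⟩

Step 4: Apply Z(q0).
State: i|10⟩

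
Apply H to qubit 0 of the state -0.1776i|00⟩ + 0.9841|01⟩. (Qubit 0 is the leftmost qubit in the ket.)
-0.1256i|00⟩ + 0.6959|01⟩ - 0.1256i|10⟩ + 0.6959|11⟩

H on qubit 0 mixes each pair of kets that differ only in qubit 0: amplitudes (a, b) of (|…0…⟩, |…1…⟩) become ((a + b)/√2, (a − b)/√2). Kets absent from the input have amplitude 0.
(|00⟩, |10⟩): (a, b) = (-0.1776i, 0) → (-0.1256i, -0.1256i)
(|01⟩, |11⟩): (a, b) = (0.9841, 0) → (0.6959, 0.6959)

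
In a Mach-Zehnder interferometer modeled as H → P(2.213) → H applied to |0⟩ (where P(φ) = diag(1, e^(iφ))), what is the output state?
(0.2005 + 0.4004i)|0⟩ + (0.7995 - 0.4004i)|1⟩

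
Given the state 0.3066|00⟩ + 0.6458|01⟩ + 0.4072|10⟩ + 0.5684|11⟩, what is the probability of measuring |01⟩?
0.4171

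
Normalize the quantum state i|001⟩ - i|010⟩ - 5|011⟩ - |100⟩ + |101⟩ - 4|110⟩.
0.1491i|001⟩ - 0.1491i|010⟩ - 0.7454|011⟩ - 0.1491|100⟩ + 0.1491|101⟩ - 0.5963|110⟩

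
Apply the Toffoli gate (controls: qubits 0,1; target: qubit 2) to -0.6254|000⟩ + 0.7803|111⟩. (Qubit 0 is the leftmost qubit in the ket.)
-0.6254|000⟩ + 0.7803|110⟩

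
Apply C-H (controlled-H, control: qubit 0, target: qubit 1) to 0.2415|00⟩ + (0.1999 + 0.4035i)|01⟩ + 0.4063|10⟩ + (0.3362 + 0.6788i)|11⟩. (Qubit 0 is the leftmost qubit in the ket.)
0.2415|00⟩ + (0.1999 + 0.4035i)|01⟩ + (0.525 + 0.48i)|10⟩ + (0.04957 - 0.48i)|11⟩

C-H leaves the control-|0⟩ kets |00⟩, |01⟩ unchanged and applies H to qubit 1 on the control-|1⟩ pair (|10⟩, |11⟩).
H = [[1/√2, 1/√2], [1/√2, -1/√2]].
With a = amp(|10⟩) = 0.4063 and b = amp(|11⟩) = (0.3362 + 0.6788i):
new amp(|10⟩) = (1/√2)·a + (1/√2)·b = (0.525 + 0.48i)
new amp(|11⟩) = (1/√2)·a + (-1/√2)·b = (0.04957 - 0.48i)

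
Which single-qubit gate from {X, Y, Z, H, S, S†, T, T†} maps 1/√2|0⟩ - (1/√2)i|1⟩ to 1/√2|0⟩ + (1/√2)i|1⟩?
Z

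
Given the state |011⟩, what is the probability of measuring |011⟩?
1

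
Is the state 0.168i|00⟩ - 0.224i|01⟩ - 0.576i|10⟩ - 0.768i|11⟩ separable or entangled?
Entangled

Writing the state as a|00⟩ + b|01⟩ + c|10⟩ + d|11⟩, it is a product state iff ad − bc = 0.
Here (a, b, c, d) = (0.168i, -0.224i, -0.576i, -0.768i): ad − bc = (0.168i)(-0.768i) − (-0.224i)(-0.576i) = 0.258 ≠ 0, so the state is entangled.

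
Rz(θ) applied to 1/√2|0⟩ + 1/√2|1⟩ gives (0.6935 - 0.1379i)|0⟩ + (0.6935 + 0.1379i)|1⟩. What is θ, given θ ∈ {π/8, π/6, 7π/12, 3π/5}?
π/8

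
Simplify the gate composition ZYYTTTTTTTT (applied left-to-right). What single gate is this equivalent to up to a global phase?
Z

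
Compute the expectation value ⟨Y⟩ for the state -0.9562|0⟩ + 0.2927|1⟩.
0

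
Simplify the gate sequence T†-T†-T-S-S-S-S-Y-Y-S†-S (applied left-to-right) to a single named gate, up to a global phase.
T†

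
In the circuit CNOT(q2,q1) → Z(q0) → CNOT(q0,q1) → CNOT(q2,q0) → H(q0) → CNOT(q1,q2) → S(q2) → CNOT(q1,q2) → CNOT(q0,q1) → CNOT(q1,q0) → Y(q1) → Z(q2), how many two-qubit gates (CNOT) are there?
7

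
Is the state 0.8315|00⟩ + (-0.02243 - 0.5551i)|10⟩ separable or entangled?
Separable

Writing the state as a|00⟩ + b|01⟩ + c|10⟩ + d|11⟩, it is a product state iff ad − bc = 0.
Here (a, b, c, d) = (0.8315, 0, (-0.02243 - 0.5551i), 0): ad − bc = (0.8315)(0) − (0)(-0.02243 - 0.5551i) = 0, so the state is separable.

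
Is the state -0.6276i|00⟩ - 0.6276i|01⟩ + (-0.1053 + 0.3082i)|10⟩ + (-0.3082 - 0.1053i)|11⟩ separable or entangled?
Entangled

Writing the state as a|00⟩ + b|01⟩ + c|10⟩ + d|11⟩, it is a product state iff ad − bc = 0.
Here (a, b, c, d) = (-0.6276i, -0.6276i, (-0.1053 + 0.3082i), (-0.3082 - 0.1053i)): ad − bc = (-0.6276i)(-0.3082 - 0.1053i) − (-0.6276i)(-0.1053 + 0.3082i) = (-0.2595 + 0.1273i) ≠ 0, so the state is entangled.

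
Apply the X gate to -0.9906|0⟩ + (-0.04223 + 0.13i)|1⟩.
(-0.04223 + 0.13i)|0⟩ - 0.9906|1⟩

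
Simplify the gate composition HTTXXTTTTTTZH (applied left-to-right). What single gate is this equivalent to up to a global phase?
X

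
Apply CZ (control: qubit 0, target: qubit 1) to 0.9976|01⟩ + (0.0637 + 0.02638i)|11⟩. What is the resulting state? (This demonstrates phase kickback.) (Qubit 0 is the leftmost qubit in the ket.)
0.9976|01⟩ + (-0.0637 - 0.02638i)|11⟩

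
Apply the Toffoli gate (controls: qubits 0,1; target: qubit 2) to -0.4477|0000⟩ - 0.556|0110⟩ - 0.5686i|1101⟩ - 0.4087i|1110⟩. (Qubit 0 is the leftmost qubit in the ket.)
-0.4477|0000⟩ - 0.556|0110⟩ - 0.4087i|1100⟩ - 0.5686i|1111⟩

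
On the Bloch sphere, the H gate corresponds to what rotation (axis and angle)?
Rotation by π around the (x+z)/√2 axis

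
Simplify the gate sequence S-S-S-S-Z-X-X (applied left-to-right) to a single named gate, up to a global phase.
Z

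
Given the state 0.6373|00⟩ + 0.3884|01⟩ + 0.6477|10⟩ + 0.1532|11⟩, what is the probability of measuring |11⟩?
0.02347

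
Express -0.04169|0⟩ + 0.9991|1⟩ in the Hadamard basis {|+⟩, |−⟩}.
0.677|+⟩ - 0.7359|−⟩

With |ψ⟩ = α|0⟩ + β|1⟩, the Hadamard-basis coefficients are ⟨+|ψ⟩ = (α + β)/√2 and ⟨−|ψ⟩ = (α − β)/√2.
Here α = -0.04169, β = 0.9991: (α + β)/√2 = 0.677, (α − β)/√2 = -0.7359.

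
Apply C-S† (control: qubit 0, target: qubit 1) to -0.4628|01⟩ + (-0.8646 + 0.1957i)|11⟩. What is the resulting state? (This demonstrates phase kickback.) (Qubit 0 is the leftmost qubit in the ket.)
-0.4628|01⟩ + (0.1957 + 0.8646i)|11⟩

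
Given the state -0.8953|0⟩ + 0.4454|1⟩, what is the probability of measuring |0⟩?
0.8016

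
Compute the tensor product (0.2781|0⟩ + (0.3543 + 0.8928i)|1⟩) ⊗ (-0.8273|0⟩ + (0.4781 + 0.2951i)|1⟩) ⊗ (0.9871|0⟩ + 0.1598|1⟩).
-0.2271|000⟩ - 0.03677|001⟩ + (0.1312 + 0.08101i)|010⟩ + (0.02125 + 0.01311i)|011⟩ + (-0.2893 - 0.7291i)|100⟩ + (-0.04684 - 0.118i)|101⟩ + (-0.09286 + 0.5245i)|110⟩ + (-0.01503 + 0.08492i)|111⟩

amp(|b₁b₂…⟩) = product of the factor amplitudes for bits b₁, b₂, …; only kets whose every factor amplitude is nonzero survive.
|000⟩: (0.2781)(-0.8273)(0.9871) = -0.2271
|001⟩: (0.2781)(-0.8273)(0.1598) = -0.03677
|010⟩: (0.2781)(0.4781 + 0.2951i)(0.9871) = (0.1312 + 0.08101i)
|011⟩: (0.2781)(0.4781 + 0.2951i)(0.1598) = (0.02125 + 0.01311i)
|100⟩: (0.3543 + 0.8928i)(-0.8273)(0.9871) = (-0.2893 - 0.7291i)
|101⟩: (0.3543 + 0.8928i)(-0.8273)(0.1598) = (-0.04684 - 0.118i)
|110⟩: (0.3543 + 0.8928i)(0.4781 + 0.2951i)(0.9871) = (-0.09286 + 0.5245i)
|111⟩: (0.3543 + 0.8928i)(0.4781 + 0.2951i)(0.1598) = (-0.01503 + 0.08492i)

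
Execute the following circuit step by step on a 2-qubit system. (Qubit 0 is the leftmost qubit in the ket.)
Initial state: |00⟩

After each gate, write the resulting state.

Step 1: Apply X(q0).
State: |10⟩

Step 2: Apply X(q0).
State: |00⟩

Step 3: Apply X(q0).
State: |10⟩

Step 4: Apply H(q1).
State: 1/√2|10⟩ + 1/√2|11⟩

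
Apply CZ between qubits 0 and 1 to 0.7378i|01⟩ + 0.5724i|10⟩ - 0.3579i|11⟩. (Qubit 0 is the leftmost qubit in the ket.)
0.7378i|01⟩ + 0.5724i|10⟩ + 0.3579i|11⟩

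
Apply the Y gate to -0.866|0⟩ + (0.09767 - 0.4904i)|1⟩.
(-0.4904 - 0.09767i)|0⟩ - 0.866i|1⟩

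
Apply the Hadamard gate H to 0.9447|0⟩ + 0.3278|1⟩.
0.8998|0⟩ + 0.4362|1⟩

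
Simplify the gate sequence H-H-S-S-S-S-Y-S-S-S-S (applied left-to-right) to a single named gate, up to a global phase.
Y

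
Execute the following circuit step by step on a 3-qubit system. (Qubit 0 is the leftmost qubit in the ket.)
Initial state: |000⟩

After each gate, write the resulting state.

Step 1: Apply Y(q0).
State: i|100⟩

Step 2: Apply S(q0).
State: -|100⟩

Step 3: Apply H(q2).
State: -1/√2|100⟩ - 1/√2|101⟩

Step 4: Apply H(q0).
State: -1/2|000⟩ - 1/2|001⟩ + 1/2|100⟩ + 1/2|101⟩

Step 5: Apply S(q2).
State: -1/2|000⟩ - (1/2)i|001⟩ + 1/2|100⟩ + (1/2)i|101⟩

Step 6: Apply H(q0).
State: -1/√2|100⟩ - (1/√2)i|101⟩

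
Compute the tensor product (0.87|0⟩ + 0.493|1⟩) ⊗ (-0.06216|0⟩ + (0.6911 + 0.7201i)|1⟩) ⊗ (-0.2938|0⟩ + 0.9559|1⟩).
0.01589|000⟩ - 0.05169|001⟩ + (-0.1766 - 0.1841i)|010⟩ + (0.5747 + 0.5989i)|011⟩ + 0.009003|100⟩ - 0.02929|101⟩ + (-0.1001 - 0.1043i)|110⟩ + (0.3257 + 0.3394i)|111⟩

amp(|b₁b₂…⟩) = product of the factor amplitudes for bits b₁, b₂, …; only kets whose every factor amplitude is nonzero survive.
|000⟩: (0.87)(-0.06216)(-0.2938) = 0.01589
|001⟩: (0.87)(-0.06216)(0.9559) = -0.05169
|010⟩: (0.87)(0.6911 + 0.7201i)(-0.2938) = (-0.1766 - 0.1841i)
|011⟩: (0.87)(0.6911 + 0.7201i)(0.9559) = (0.5747 + 0.5989i)
|100⟩: (0.493)(-0.06216)(-0.2938) = 0.009003
|101⟩: (0.493)(-0.06216)(0.9559) = -0.02929
|110⟩: (0.493)(0.6911 + 0.7201i)(-0.2938) = (-0.1001 - 0.1043i)
|111⟩: (0.493)(0.6911 + 0.7201i)(0.9559) = (0.3257 + 0.3394i)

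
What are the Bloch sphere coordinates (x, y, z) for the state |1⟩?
(0, 0, -1)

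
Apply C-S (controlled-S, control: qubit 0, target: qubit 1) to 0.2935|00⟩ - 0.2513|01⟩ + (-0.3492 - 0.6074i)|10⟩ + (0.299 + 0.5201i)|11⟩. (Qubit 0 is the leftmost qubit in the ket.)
0.2935|00⟩ - 0.2513|01⟩ + (-0.3492 - 0.6074i)|10⟩ + (-0.5201 + 0.299i)|11⟩

C-S leaves the control-|0⟩ kets |00⟩, |01⟩ unchanged and applies S to qubit 1 on the control-|1⟩ pair (|10⟩, |11⟩).
S = [[1, 0], [0, i]].
With a = amp(|10⟩) = (-0.3492 - 0.6074i) and b = amp(|11⟩) = (0.299 + 0.5201i):
new amp(|10⟩) = (1)·a = (-0.3492 - 0.6074i)
new amp(|11⟩) = (i)·b = (-0.5201 + 0.299i)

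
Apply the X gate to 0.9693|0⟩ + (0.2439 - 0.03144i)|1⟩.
(0.2439 - 0.03144i)|0⟩ + 0.9693|1⟩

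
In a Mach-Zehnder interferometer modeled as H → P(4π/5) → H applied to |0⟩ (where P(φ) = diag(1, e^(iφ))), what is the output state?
(0.09549 + 0.2939i)|0⟩ + (0.9045 - 0.2939i)|1⟩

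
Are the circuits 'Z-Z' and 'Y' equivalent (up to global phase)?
No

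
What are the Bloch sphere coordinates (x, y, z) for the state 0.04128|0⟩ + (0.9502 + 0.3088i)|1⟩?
(0.07845, 0.02549, -0.9965)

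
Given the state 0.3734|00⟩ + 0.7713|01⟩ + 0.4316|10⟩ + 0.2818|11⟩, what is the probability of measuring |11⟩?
0.07941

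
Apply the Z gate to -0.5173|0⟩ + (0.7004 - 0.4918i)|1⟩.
-0.5173|0⟩ + (-0.7004 + 0.4918i)|1⟩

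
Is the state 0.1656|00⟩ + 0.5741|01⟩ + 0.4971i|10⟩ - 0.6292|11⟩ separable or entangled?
Entangled

Writing the state as a|00⟩ + b|01⟩ + c|10⟩ + d|11⟩, it is a product state iff ad − bc = 0.
Here (a, b, c, d) = (0.1656, 0.5741, 0.4971i, -0.6292): ad − bc = (0.1656)(-0.6292) − (0.5741)(0.4971i) = (-0.1042 - 0.2854i) ≠ 0, so the state is entangled.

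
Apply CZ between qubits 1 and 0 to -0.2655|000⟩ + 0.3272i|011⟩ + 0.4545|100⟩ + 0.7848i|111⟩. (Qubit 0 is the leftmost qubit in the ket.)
-0.2655|000⟩ + 0.3272i|011⟩ + 0.4545|100⟩ - 0.7848i|111⟩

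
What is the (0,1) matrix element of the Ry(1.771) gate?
-0.7742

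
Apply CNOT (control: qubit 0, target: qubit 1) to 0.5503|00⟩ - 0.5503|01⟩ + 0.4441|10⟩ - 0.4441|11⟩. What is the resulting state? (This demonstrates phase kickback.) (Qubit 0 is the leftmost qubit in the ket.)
0.5503|00⟩ - 0.5503|01⟩ - 0.4441|10⟩ + 0.4441|11⟩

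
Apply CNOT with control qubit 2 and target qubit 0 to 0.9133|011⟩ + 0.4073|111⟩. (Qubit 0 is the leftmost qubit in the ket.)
0.4073|011⟩ + 0.9133|111⟩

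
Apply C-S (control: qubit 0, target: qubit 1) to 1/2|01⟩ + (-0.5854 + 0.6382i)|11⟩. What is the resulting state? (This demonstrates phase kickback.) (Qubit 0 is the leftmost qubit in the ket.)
1/2|01⟩ + (-0.6382 - 0.5854i)|11⟩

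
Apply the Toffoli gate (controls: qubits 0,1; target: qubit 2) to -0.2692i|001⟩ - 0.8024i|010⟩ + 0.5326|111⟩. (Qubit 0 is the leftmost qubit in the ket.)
-0.2692i|001⟩ - 0.8024i|010⟩ + 0.5326|110⟩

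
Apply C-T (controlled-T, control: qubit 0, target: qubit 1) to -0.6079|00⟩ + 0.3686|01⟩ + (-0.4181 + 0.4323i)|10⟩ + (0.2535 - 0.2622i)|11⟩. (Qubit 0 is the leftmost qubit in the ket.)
-0.6079|00⟩ + 0.3686|01⟩ + (-0.4181 + 0.4323i)|10⟩ + (0.3647 - 0.006152i)|11⟩

C-T leaves the control-|0⟩ kets |00⟩, |01⟩ unchanged and applies T to qubit 1 on the control-|1⟩ pair (|10⟩, |11⟩).
T = [[1, 0], [0, (1/√2 + (1/√2)i)]].
With a = amp(|10⟩) = (-0.4181 + 0.4323i) and b = amp(|11⟩) = (0.2535 - 0.2622i):
new amp(|10⟩) = (1)·a = (-0.4181 + 0.4323i)
new amp(|11⟩) = (1/√2 + (1/√2)i)·b = (0.3647 - 0.006152i)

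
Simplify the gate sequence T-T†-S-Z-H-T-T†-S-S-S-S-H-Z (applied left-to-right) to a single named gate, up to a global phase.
S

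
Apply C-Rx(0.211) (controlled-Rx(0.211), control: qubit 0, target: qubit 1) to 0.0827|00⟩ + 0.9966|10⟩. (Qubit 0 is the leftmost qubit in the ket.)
0.0827|00⟩ + 0.9911|10⟩ - 0.1049i|11⟩

C-Rx(0.211) leaves the control-|0⟩ kets |00⟩, |01⟩ unchanged and applies Rx(0.211) to qubit 1 on the control-|1⟩ pair (|10⟩, |11⟩).
Rx(0.211) = [[cos(θ/2), −i·sin(θ/2)], [−i·sin(θ/2), cos(θ/2)]]; θ = 0.211, cos(θ/2) ≈ 0.99444, sin(θ/2) ≈ 0.105304.
With a = amp(|10⟩) = 0.9966 and b = amp(|11⟩) = 0:
new amp(|10⟩) = (0.99444)·a + (-0.105304i)·b = 0.9911
new amp(|11⟩) = (-0.105304i)·a + (0.99444)·b = -0.1049i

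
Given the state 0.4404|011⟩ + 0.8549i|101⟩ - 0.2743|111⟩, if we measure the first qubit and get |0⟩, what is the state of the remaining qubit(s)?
|11⟩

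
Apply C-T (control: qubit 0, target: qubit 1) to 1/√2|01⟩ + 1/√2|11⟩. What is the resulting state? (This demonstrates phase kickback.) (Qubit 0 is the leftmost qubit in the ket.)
1/√2|01⟩ + (1/2 + (1/2)i)|11⟩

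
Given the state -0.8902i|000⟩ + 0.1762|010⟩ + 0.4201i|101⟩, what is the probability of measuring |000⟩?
0.7925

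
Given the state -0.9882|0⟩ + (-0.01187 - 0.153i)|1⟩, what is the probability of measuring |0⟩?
0.9765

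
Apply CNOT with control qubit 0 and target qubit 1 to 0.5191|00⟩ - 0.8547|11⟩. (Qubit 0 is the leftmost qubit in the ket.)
0.5191|00⟩ - 0.8547|10⟩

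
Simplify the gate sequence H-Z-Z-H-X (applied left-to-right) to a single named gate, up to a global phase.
X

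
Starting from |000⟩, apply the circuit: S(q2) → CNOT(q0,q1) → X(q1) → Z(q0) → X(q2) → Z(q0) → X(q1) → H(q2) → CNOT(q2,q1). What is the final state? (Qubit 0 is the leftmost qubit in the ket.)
1/√2|000⟩ - 1/√2|011⟩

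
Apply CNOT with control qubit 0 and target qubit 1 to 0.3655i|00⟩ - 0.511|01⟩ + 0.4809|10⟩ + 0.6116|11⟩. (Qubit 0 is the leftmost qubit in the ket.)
0.3655i|00⟩ - 0.511|01⟩ + 0.6116|10⟩ + 0.4809|11⟩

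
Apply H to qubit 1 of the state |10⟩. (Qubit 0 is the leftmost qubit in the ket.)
1/√2|10⟩ + 1/√2|11⟩

H on qubit 1 mixes each pair of kets that differ only in qubit 1: amplitudes (a, b) of (|…0…⟩, |…1…⟩) become ((a + b)/√2, (a − b)/√2). Kets absent from the input have amplitude 0.
(|10⟩, |11⟩): (a, b) = (1, 0) → (1/√2, 1/√2)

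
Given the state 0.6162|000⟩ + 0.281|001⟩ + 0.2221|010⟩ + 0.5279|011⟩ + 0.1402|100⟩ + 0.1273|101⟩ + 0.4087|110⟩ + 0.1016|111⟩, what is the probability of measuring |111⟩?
0.01032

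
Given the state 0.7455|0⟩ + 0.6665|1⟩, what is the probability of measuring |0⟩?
0.5558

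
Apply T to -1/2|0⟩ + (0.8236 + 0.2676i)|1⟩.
-1/2|0⟩ + (0.3932 + 0.7716i)|1⟩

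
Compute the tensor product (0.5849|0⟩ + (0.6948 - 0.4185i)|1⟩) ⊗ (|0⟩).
0.5849|00⟩ + (0.6948 - 0.4185i)|10⟩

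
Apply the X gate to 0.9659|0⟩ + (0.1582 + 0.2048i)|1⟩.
(0.1582 + 0.2048i)|0⟩ + 0.9659|1⟩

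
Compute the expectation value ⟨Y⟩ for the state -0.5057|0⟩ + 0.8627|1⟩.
0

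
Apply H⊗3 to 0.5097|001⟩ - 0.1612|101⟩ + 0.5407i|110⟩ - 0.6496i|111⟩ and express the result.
(0.1232 - 0.0385i)|000⟩ + (-0.1232 + 0.4208i)|001⟩ + (0.1232 + 0.0385i)|010⟩ + (-0.1232 - 0.4208i)|011⟩ + (0.2372 + 0.0385i)|100⟩ + (-0.2372 - 0.4208i)|101⟩ + (0.2372 - 0.0385i)|110⟩ + (-0.2372 + 0.4208i)|111⟩

H⊗3 gives amp(|y⟩) = (1/2√2) Σ_x (−1)^(x·y) amp(|x⟩), where x·y is the number of positions in which both x and y have a 1.
|000⟩: (0.5097 - 0.1612 + 0.5407i - 0.6496i)/(2√2) = (0.1232 - 0.0385i)
|001⟩: (-0.5097 + 0.1612 + 0.5407i + 0.6496i)/(2√2) = (-0.1232 + 0.4208i)
|010⟩: (0.5097 - 0.1612 - 0.5407i + 0.6496i)/(2√2) = (0.1232 + 0.0385i)
|011⟩: (-0.5097 + 0.1612 - 0.5407i - 0.6496i)/(2√2) = (-0.1232 - 0.4208i)
|100⟩: (0.5097 + 0.1612 - 0.5407i + 0.6496i)/(2√2) = (0.2372 + 0.0385i)
|101⟩: (-0.5097 - 0.1612 - 0.5407i - 0.6496i)/(2√2) = (-0.2372 - 0.4208i)
|110⟩: (0.5097 + 0.1612 + 0.5407i - 0.6496i)/(2√2) = (0.2372 - 0.0385i)
|111⟩: (-0.5097 - 0.1612 + 0.5407i + 0.6496i)/(2√2) = (-0.2372 + 0.4208i)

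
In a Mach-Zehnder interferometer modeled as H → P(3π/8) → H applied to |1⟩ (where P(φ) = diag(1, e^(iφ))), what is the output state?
(0.3087 - 0.4619i)|0⟩ + (0.6913 + 0.4619i)|1⟩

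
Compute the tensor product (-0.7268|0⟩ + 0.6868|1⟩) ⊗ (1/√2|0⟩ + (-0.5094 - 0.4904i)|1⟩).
-0.5139|00⟩ + (0.3702 + 0.3564i)|01⟩ + 0.4856|10⟩ + (-0.3499 - 0.3368i)|11⟩

amp(|b₁b₂…⟩) = product of the factor amplitudes for bits b₁, b₂, …; only kets whose every factor amplitude is nonzero survive.
|00⟩: (-0.7268)(1/√2) = -0.5139
|01⟩: (-0.7268)(-0.5094 - 0.4904i) = (0.3702 + 0.3564i)
|10⟩: (0.6868)(1/√2) = 0.4856
|11⟩: (0.6868)(-0.5094 - 0.4904i) = (-0.3499 - 0.3368i)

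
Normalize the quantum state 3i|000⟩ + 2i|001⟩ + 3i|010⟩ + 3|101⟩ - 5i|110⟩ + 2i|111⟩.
0.3873i|000⟩ + 0.2582i|001⟩ + 0.3873i|010⟩ + 0.3873|101⟩ - 0.6455i|110⟩ + 0.2582i|111⟩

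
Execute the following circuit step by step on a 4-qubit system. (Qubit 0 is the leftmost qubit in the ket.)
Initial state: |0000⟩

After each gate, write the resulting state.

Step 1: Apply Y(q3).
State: i|0001⟩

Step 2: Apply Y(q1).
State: -|0101⟩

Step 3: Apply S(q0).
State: -|0101⟩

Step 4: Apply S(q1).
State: -i|0101⟩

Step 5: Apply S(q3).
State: |0101⟩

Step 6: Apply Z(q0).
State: |0101⟩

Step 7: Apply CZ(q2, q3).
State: |0101⟩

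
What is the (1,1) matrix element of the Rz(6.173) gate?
(-0.9985 + 0.05506i)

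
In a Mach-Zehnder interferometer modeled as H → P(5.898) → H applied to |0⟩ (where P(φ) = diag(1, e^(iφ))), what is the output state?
(0.9634 - 0.1879i)|0⟩ + (0.03664 + 0.1879i)|1⟩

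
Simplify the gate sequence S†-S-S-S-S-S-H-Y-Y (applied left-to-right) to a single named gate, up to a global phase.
H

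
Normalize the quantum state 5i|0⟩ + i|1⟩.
0.9806i|0⟩ + 0.1961i|1⟩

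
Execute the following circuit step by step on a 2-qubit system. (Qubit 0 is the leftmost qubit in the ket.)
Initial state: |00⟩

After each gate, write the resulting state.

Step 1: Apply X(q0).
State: |10⟩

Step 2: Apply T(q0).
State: (1/√2 + (1/√2)i)|10⟩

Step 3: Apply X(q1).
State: (1/√2 + (1/√2)i)|11⟩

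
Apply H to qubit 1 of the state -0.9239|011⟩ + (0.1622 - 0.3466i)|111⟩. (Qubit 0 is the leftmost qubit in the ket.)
-0.6533|001⟩ + 0.6533|011⟩ + (0.1147 - 0.2451i)|101⟩ + (-0.1147 + 0.2451i)|111⟩

H on qubit 1 mixes each pair of kets that differ only in qubit 1: amplitudes (a, b) of (|…0…⟩, |…1…⟩) become ((a + b)/√2, (a − b)/√2). Kets absent from the input have amplitude 0.
(|001⟩, |011⟩): (a, b) = (0, -0.9239) → (-0.6533, 0.6533)
(|101⟩, |111⟩): (a, b) = (0, (0.1622 - 0.3466i)) → ((0.1147 - 0.2451i), (-0.1147 + 0.2451i))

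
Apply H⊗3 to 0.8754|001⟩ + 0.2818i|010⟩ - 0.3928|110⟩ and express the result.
(0.1706 + 0.09963i)|000⟩ + (-0.4484 + 0.09963i)|001⟩ + (0.4484 - 0.09963i)|010⟩ + (-0.1706 - 0.09963i)|011⟩ + (0.4484 + 0.09963i)|100⟩ + (-0.1706 + 0.09963i)|101⟩ + (0.1706 - 0.09963i)|110⟩ + (-0.4484 - 0.09963i)|111⟩

H⊗3 gives amp(|y⟩) = (1/2√2) Σ_x (−1)^(x·y) amp(|x⟩), where x·y is the number of positions in which both x and y have a 1.
|000⟩: (0.8754 + 0.2818i - 0.3928)/(2√2) = (0.1706 + 0.09963i)
|001⟩: (-0.8754 + 0.2818i - 0.3928)/(2√2) = (-0.4484 + 0.09963i)
|010⟩: (0.8754 - 0.2818i + 0.3928)/(2√2) = (0.4484 - 0.09963i)
|011⟩: (-0.8754 - 0.2818i + 0.3928)/(2√2) = (-0.1706 - 0.09963i)
|100⟩: (0.8754 + 0.2818i + 0.3928)/(2√2) = (0.4484 + 0.09963i)
|101⟩: (-0.8754 + 0.2818i + 0.3928)/(2√2) = (-0.1706 + 0.09963i)
|110⟩: (0.8754 - 0.2818i - 0.3928)/(2√2) = (0.1706 - 0.09963i)
|111⟩: (-0.8754 - 0.2818i - 0.3928)/(2√2) = (-0.4484 - 0.09963i)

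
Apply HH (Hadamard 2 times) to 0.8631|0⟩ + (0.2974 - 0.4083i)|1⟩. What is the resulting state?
0.8631|0⟩ + (0.2974 - 0.4083i)|1⟩

H² = I, so an even number of Hadamards cancels: H^2 = I and the state is unchanged.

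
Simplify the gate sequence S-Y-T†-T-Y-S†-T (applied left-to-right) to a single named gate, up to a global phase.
T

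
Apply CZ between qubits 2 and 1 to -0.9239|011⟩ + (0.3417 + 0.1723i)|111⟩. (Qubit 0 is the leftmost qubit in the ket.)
0.9239|011⟩ + (-0.3417 - 0.1723i)|111⟩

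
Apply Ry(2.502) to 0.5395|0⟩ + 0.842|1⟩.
-0.6297|0⟩ + 0.7768|1⟩

Ry(2.502) = [[cos(θ/2), −sin(θ/2)], [sin(θ/2), cos(θ/2)]]; θ = 2.502, cos(θ/2) ≈ 0.314373, sin(θ/2) ≈ 0.949299.
With a = amp(|0⟩) = 0.5395 and b = amp(|1⟩) = 0.842:
new amp(|0⟩) = (0.314373)·a + (-0.949299)·b = -0.6297
new amp(|1⟩) = (0.949299)·a + (0.314373)·b = 0.7768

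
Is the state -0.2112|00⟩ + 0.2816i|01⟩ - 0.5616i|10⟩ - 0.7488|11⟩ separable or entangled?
Separable

Writing the state as a|00⟩ + b|01⟩ + c|10⟩ + d|11⟩, it is a product state iff ad − bc = 0.
Here (a, b, c, d) = (-0.2112, 0.2816i, -0.5616i, -0.7488): ad − bc = (-0.2112)(-0.7488) − (0.2816i)(-0.5616i) = 0, so the state is separable.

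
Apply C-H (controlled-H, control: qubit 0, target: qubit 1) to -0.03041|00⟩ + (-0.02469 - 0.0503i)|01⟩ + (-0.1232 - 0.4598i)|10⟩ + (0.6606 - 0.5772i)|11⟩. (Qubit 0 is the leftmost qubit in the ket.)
-0.03041|00⟩ + (-0.02469 - 0.0503i)|01⟩ + (0.38 - 0.7333i)|10⟩ + (-0.5542 + 0.08301i)|11⟩

C-H leaves the control-|0⟩ kets |00⟩, |01⟩ unchanged and applies H to qubit 1 on the control-|1⟩ pair (|10⟩, |11⟩).
H = [[1/√2, 1/√2], [1/√2, -1/√2]].
With a = amp(|10⟩) = (-0.1232 - 0.4598i) and b = amp(|11⟩) = (0.6606 - 0.5772i):
new amp(|10⟩) = (1/√2)·a + (1/√2)·b = (0.38 - 0.7333i)
new amp(|11⟩) = (1/√2)·a + (-1/√2)·b = (-0.5542 + 0.08301i)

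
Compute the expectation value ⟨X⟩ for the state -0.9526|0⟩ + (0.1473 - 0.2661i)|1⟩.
-0.2806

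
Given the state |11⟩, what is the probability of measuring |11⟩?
1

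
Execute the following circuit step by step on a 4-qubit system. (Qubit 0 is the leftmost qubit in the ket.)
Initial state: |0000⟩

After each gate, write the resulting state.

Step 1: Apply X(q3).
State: |0001⟩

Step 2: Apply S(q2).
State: |0001⟩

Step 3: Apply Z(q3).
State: -|0001⟩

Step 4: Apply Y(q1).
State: -i|0101⟩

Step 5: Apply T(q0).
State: -i|0101⟩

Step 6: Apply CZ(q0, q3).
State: -i|0101⟩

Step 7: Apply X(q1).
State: -i|0001⟩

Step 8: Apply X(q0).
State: -i|1001⟩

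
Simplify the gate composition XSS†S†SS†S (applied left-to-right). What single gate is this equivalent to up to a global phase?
X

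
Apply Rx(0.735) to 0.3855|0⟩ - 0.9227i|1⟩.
0.02825|0⟩ - 0.9996i|1⟩

Rx(0.735) = [[cos(θ/2), −i·sin(θ/2)], [−i·sin(θ/2), cos(θ/2)]]; θ = 0.735, cos(θ/2) ≈ 0.933228, sin(θ/2) ≈ 0.359283.
With a = amp(|0⟩) = 0.3855 and b = amp(|1⟩) = -0.9227i:
new amp(|0⟩) = (0.933228)·a + (-0.359283i)·b = 0.02825
new amp(|1⟩) = (-0.359283i)·a + (0.933228)·b = -0.9996i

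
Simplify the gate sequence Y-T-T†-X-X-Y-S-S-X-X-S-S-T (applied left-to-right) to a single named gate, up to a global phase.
T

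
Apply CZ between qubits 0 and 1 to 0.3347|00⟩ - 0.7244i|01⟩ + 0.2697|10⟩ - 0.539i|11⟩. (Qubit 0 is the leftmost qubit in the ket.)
0.3347|00⟩ - 0.7244i|01⟩ + 0.2697|10⟩ + 0.539i|11⟩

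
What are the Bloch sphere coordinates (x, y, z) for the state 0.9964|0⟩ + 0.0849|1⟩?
(0.1692, 0, 0.9856)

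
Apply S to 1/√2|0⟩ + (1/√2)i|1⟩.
1/√2|0⟩ - 1/√2|1⟩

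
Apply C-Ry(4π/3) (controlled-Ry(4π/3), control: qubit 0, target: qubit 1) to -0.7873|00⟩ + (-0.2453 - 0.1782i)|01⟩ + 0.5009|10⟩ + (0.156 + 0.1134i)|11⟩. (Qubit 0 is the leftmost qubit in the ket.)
-0.7873|00⟩ + (-0.2453 - 0.1782i)|01⟩ + (-0.3855 - 0.09821i)|10⟩ + (0.3558 - 0.0567i)|11⟩

C-Ry(4π/3) leaves the control-|0⟩ kets |00⟩, |01⟩ unchanged and applies Ry(4π/3) to qubit 1 on the control-|1⟩ pair (|10⟩, |11⟩).
Ry(4π/3) = [[cos(θ/2), −sin(θ/2)], [sin(θ/2), cos(θ/2)]]; θ = 4π/3, cos(θ/2) ≈ -0.5, sin(θ/2) ≈ 0.866025.
With a = amp(|10⟩) = 0.5009 and b = amp(|11⟩) = (0.156 + 0.1134i):
new amp(|10⟩) = (-0.5)·a + (-0.866025)·b = (-0.3855 - 0.09821i)
new amp(|11⟩) = (0.866025)·a + (-0.5)·b = (0.3558 - 0.0567i)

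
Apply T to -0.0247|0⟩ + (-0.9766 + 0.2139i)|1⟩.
-0.0247|0⟩ + (-0.8418 - 0.5393i)|1⟩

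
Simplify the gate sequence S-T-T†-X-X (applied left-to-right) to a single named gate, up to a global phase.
S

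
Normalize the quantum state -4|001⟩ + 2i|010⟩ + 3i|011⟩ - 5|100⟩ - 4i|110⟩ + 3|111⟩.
-0.45|001⟩ + 0.225i|010⟩ + 0.3375i|011⟩ - 0.5625|100⟩ - 0.45i|110⟩ + 0.3375|111⟩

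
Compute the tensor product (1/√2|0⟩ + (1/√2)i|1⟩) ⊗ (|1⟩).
1/√2|01⟩ + (1/√2)i|11⟩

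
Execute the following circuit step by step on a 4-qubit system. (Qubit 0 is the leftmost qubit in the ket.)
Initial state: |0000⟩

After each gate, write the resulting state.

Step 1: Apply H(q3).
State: 1/√2|0000⟩ + 1/√2|0001⟩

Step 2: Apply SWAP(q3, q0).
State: 1/√2|0000⟩ + 1/√2|1000⟩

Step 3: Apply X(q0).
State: 1/√2|0000⟩ + 1/√2|1000⟩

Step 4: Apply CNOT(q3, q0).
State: 1/√2|0000⟩ + 1/√2|1000⟩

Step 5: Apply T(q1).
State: 1/√2|0000⟩ + 1/√2|1000⟩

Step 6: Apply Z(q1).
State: 1/√2|0000⟩ + 1/√2|1000⟩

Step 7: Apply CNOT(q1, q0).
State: 1/√2|0000⟩ + 1/√2|1000⟩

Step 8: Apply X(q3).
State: 1/√2|0001⟩ + 1/√2|1001⟩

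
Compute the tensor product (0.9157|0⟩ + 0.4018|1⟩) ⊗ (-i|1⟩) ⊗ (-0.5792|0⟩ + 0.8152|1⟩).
0.5304i|010⟩ - 0.7465i|011⟩ + 0.2327i|110⟩ - 0.3275i|111⟩

amp(|b₁b₂…⟩) = product of the factor amplitudes for bits b₁, b₂, …; only kets whose every factor amplitude is nonzero survive.
|010⟩: (0.9157)(-i)(-0.5792) = 0.5304i
|011⟩: (0.9157)(-i)(0.8152) = -0.7465i
|110⟩: (0.4018)(-i)(-0.5792) = 0.2327i
|111⟩: (0.4018)(-i)(0.8152) = -0.3275i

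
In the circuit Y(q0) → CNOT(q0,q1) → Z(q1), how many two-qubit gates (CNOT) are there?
1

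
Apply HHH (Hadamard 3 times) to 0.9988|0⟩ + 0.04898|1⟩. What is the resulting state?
0.7409|0⟩ + 0.6716|1⟩

H² = I, so H^3 = H: a single Hadamard. With (a, b) = (0.9988, 0.04898), H gives ((a + b)/√2, (a − b)/√2) = (0.7409, 0.6716).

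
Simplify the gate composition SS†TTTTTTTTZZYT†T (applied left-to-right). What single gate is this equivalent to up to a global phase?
Y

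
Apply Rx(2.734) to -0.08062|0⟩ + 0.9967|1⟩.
(-0.01632 - 0.9761i)|0⟩ + (0.2017 + 0.07895i)|1⟩

Rx(2.734) = [[cos(θ/2), −i·sin(θ/2)], [−i·sin(θ/2), cos(θ/2)]]; θ = 2.734, cos(θ/2) ≈ 0.202389, sin(θ/2) ≈ 0.979305.
With a = amp(|0⟩) = -0.08062 and b = amp(|1⟩) = 0.9967:
new amp(|0⟩) = (0.202389)·a + (-0.979305i)·b = (-0.01632 - 0.9761i)
new amp(|1⟩) = (-0.979305i)·a + (0.202389)·b = (0.2017 + 0.07895i)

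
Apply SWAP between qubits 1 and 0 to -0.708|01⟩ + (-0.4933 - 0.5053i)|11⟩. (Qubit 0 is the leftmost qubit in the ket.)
-0.708|10⟩ + (-0.4933 - 0.5053i)|11⟩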